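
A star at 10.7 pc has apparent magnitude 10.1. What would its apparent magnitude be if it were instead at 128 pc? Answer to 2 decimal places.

m ≈ 15.49

Flux ∝ 1/d², so Δm = 5 log₁₀(d₂/d₁) = 5 log₁₀(128/10.7) = 5.389
m₂ = m₁ + Δm = 10.1 + (5.389) = 15.489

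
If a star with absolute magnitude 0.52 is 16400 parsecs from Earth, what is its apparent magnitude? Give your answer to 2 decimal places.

m = M + 5 log₁₀ d − 5 = 0.52 + 5·4.2148 − 5 = 16.594

m ≈ 16.59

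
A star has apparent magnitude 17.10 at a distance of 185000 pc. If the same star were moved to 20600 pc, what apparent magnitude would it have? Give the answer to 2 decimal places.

Flux ∝ 1/d², so Δm = 5 log₁₀(d₂/d₁) = 5 log₁₀(20600/185000) = -4.767
m₂ = m₁ + Δm = 17.10 + (-4.767) = 12.333

m ≈ 12.33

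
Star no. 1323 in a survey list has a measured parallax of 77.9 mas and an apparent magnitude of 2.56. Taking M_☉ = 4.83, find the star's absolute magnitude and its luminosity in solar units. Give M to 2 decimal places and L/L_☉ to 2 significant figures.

M ≈ 2.02; L/L_☉ ≈ 13

d = 1/p = 1000/77.9 mas = 12.84 pc
M = m − 5 log₁₀ d + 5 = 2.56 − 5·1.1085 + 5 = 2.018
M − M_☉ = 2.018 − 4.83 = -2.812
L/L_☉ = 10^(−0.4 × -2.812) = 13.33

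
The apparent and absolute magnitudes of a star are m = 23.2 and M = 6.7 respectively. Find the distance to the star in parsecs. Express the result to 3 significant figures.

μ = m − M = 16.500
m − M = 5 log₁₀ d − 5
log₁₀ d = (m − M)/5 + 1 = 4.3000
d = 10^4.3000 = 19950 pc

d ≈ 20000 pc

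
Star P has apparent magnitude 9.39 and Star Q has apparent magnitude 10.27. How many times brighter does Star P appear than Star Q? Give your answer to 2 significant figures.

Magnitude difference = -0.88
Flux ratio = 10^(−0.4 Δm) = 10^(−0.4 × -0.88) = 10^0.352 = 2.249

2.2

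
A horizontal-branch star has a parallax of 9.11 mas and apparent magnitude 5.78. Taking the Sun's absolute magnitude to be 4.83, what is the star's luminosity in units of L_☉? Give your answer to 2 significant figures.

d = 1/p = 1000/9.11 mas = 109.8 pc
M = m − 5 log₁₀ d + 5 = 5.78 − 5·2.0405 + 5 = 0.578
M − M_☉ = 0.578 − 4.83 = -4.252
L/L_☉ = 10^(−0.4 × -4.252) = 50.23

L/L_☉ ≈ 50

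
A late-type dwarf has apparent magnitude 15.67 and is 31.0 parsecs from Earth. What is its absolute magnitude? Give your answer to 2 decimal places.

M ≈ 13.21

5 log₁₀(d/10 pc) = 5 log₁₀(31.00) − 5 = 2.457
M = m − 5 log₁₀(d/10) = 15.67 − 2.457 = 13.213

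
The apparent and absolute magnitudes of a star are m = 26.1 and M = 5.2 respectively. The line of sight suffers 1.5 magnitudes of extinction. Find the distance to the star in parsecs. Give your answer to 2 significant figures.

d ≈ 76000 pc

m − M = 5 log₁₀(d/10 pc) + A  ⇒  26.1 − (5.2) − 1.5 = 5 log₁₀(d/10)
19.400 = 5 log₁₀(d/10)
log₁₀ d = (m − M − A)/5 + 1 = 4.8800
d = 10^4.8800 = 75860 pc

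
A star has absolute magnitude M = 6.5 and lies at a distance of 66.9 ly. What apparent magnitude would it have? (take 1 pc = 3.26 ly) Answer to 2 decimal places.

m ≈ 8.06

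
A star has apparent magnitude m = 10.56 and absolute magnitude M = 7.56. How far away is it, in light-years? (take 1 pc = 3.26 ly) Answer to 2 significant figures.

μ = m − M = 3.000
m − M = 5 log₁₀ d − 5
log₁₀ d = (m − M)/5 + 1 = 1.6000
d = 10^1.6000 = 39.81 pc
= 129.8 ly

d ≈ 130 ly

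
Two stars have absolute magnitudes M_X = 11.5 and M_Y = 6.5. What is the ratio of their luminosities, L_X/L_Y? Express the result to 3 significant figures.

ΔM = M_X − M_Y = 5.0
L_X/L_Y = 10^(−0.4 ΔM) = 10^-2.000 = 0.01000

L_X/L_Y ≈ 0.0100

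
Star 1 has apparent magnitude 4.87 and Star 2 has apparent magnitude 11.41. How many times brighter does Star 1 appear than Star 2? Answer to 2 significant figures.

Δm = 4.87 − (11.41) = -6.54
Flux ratio = 10^(−0.4 Δm) = 10^(−0.4 × -6.54) = 10^2.616 = 413.0

410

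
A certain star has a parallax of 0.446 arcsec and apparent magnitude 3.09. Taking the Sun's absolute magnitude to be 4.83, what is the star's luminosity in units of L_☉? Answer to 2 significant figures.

L/L_☉ ≈ 0.25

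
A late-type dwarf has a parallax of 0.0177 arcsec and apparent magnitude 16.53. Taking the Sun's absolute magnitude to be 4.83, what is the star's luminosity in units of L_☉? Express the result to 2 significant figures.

L/L_☉ ≈ 6.7×10^-4

d = 1/p = 1/0.0177″ = 56.50 pc
M = m − 5 log₁₀ d + 5 = 16.53 − 5·1.7520 + 5 = 12.770
M − M_☉ = 12.770 − 4.83 = 7.940
L/L_☉ = 10^(−0.4 × 7.940) = 6.669×10^-4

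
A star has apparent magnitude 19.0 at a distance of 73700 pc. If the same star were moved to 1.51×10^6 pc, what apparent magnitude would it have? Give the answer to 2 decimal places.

m ≈ 25.56

Flux ∝ 1/d², so Δm = 5 log₁₀(d₂/d₁) = 5 log₁₀(1.51×10^6/73700) = 6.558
m₂ = m₁ + Δm = 19.0 + (6.558) = 25.558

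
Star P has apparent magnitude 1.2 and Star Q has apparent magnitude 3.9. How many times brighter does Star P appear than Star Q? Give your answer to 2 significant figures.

Δm = 1.2 − (3.9) = -2.7
Flux ratio = 10^(−0.4 Δm) = 10^(−0.4 × -2.7) = 10^1.080 = 12.02

12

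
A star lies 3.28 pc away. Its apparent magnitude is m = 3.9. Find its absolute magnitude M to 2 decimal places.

5 log₁₀(d/10 pc) = 5 log₁₀(3.280) − 5 = -2.421
M = m − 5 log₁₀(d/10) = 3.9 + 2.421 = 6.321

M ≈ 6.32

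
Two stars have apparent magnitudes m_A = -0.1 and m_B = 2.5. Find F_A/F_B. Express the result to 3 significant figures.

F_A/F_B ≈ 11.0

Magnitude difference = -2.6
Flux ratio = 10^(−0.4 Δm) = 10^(−0.4 × -2.6) = 10^1.040 = 10.96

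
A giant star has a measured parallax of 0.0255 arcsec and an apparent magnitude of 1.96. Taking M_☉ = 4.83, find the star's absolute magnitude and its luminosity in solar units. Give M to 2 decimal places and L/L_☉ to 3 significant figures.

M ≈ -1.01; L/L_☉ ≈ 216

d = 1/p = 1/0.0255″ = 39.22 pc
M = m − 5 log₁₀ d + 5 = 1.96 − 5·1.5935 + 5 = -1.007
M − M_☉ = -1.007 − 4.83 = -5.837
L/L_☉ = 10^(−0.4 × -5.837) = 216.2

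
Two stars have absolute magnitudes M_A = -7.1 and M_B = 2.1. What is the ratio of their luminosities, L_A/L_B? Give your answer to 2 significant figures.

ΔM = M_A − M_B = -9.2
L_A/L_B = 10^(−0.4 ΔM) = 10^3.680 = 4786

L_A/L_B ≈ 4800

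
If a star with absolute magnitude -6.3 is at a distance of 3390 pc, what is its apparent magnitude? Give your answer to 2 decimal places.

m ≈ 6.35

m = M + 5 log₁₀ d − 5 = -6.3 + 5·3.5302 − 5 = 6.351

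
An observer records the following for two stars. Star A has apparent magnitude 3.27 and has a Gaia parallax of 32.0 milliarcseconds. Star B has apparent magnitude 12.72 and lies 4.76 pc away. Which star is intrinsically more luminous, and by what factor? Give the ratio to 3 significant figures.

Star A is more luminous, by a factor of 260000.

Star A: p = 32.0 mas = 0.0320″ → d = 1/p = 31.25 pc
Star A: M = m − 5 log₁₀ d + 5 = 3.27 − 5·1.4949 + 5 = 0.796
Star B: M = m − 5 log₁₀ d + 5 = 12.72 − 5·0.6776 + 5 = 14.332
ΔM = M_A − M_B = 0.796 − (14.332) = -13.536; smaller M is more luminous → Star A.
L ratio = 10^(0.4 |ΔM|) = 10^5.414 = 259700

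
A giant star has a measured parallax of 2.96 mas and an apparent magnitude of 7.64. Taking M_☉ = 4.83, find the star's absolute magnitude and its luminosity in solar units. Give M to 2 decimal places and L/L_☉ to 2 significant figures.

d = 1/p = 1000/2.96 mas = 337.8 pc
M = m − 5 log₁₀ d + 5 = 7.64 − 5·2.5287 + 5 = -0.004
M − M_☉ = -0.004 − 4.83 = -4.834
L/L_☉ = 10^(−0.4 × -4.834) = 85.79

M ≈ -0.00; L/L_☉ ≈ 86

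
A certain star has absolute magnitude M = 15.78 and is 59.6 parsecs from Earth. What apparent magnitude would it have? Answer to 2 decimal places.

m ≈ 19.66

m = M + 5 log₁₀ d − 5 = 15.78 + 5·1.7752 − 5 = 19.656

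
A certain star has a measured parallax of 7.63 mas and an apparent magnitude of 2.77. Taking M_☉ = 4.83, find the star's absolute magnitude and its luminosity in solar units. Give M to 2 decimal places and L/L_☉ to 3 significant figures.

M ≈ -2.82; L/L_☉ ≈ 1150

d = 1/p = 1000/7.63 mas = 131.1 pc
M = m − 5 log₁₀ d + 5 = 2.77 − 5·2.1175 + 5 = -2.817
M − M_☉ = -2.817 − 4.83 = -7.647
L/L_☉ = 10^(−0.4 × -7.647) = 1145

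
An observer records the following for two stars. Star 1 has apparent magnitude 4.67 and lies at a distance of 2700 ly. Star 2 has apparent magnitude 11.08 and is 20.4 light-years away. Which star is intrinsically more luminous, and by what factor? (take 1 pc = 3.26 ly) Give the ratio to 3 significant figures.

Star 1: d = 2700 ly / 3.26 = 828.2 pc
Star 1: M = m − 5 log₁₀ d + 5 = 4.67 − 5·2.9181 + 5 = -4.921
Star 2: d = 20.4 ly / 3.26 = 6.258 pc
Star 2: M = m − 5 log₁₀ d + 5 = 11.08 − 5·0.7964 + 5 = 12.098
ΔM = M_1 − M_2 = -4.921 − (12.098) = -17.019; smaller M is more luminous → Star 1.
L ratio = 10^(0.4 |ΔM|) = 10^6.807 = 6.419×10^6

Star 1 is more luminous, by a factor of 6.42×10^6.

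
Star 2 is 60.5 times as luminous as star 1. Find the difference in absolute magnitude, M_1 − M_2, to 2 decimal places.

Pogson: ΔM = −2.5 log₁₀(ratio) = −2.5 log₁₀(60.5) = −2.5 × 1.7818 = -4.454
Star 2 is brighter so has the smaller magnitude: M_1 − M_2 is positive.

M_1 − M_2 ≈ 4.45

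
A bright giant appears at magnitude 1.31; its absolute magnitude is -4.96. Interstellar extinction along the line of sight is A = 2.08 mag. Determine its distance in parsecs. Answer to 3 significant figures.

m − M = 5 log₁₀(d/10 pc) + A  ⇒  1.31 − (-4.96) − 2.08 = 5 log₁₀(d/10)
4.190 = 5 log₁₀(d/10)
log₁₀ d = (m − M − A)/5 + 1 = 1.8380
d = 10^1.8380 = 68.87 pc

d ≈ 68.9 pc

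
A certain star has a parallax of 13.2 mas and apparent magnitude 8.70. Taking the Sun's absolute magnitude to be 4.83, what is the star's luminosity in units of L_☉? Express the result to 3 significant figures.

d = 1/p = 1000/13.2 mas = 75.76 pc
M = m − 5 log₁₀ d + 5 = 8.70 − 5·1.8794 + 5 = 4.303
M − M_☉ = 4.303 − 4.83 = -0.527
L/L_☉ = 10^(−0.4 × -0.527) = 1.625

L/L_☉ ≈ 1.62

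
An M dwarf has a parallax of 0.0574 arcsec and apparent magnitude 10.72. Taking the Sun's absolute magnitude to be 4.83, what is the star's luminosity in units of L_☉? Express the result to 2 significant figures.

d = 1/p = 1/0.0574″ = 17.42 pc
M = m − 5 log₁₀ d + 5 = 10.72 − 5·1.2411 + 5 = 9.515
M − M_☉ = 9.515 − 4.83 = 4.685
L/L_☉ = 10^(−0.4 × 4.685) = 0.01337

L/L_☉ ≈ 0.013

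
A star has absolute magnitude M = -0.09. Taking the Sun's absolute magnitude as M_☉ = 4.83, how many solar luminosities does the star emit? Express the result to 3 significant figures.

M − M_☉ = -0.09 − 4.83 = -4.920
L/L_☉ = 10^(−0.4 (M − M_☉)) = 10^1.968 = 92.90

L/L_☉ ≈ 92.9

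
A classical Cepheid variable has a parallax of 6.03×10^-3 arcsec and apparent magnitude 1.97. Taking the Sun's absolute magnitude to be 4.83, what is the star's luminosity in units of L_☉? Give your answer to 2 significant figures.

L/L_☉ ≈ 3800

d = 1/p = 1/6.03×10^-3″ = 165.8 pc
M = m − 5 log₁₀ d + 5 = 1.97 − 5·2.2197 + 5 = -4.128
M − M_☉ = -4.128 − 4.83 = -8.958
L/L_☉ = 10^(−0.4 × -8.958) = 3831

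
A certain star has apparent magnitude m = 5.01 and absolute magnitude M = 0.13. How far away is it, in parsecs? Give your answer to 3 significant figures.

d ≈ 94.6 pc

Distance modulus: m − M = 5.01 − (0.13) = 4.880
m − M = 5 log₁₀ d − 5
log₁₀ d = (m − M)/5 + 1 = 1.9760
d = 10^1.9760 = 94.62 pc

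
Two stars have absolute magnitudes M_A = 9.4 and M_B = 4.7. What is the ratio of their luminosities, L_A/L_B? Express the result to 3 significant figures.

ΔM = M_A − M_B = 4.7
L_A/L_B = 10^(−0.4 ΔM) = 10^-1.880 = 0.01318

L_A/L_B ≈ 0.0132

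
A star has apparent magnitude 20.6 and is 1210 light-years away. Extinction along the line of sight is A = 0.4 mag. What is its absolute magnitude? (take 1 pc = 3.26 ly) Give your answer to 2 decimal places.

M ≈ 12.35

d = 1210 ly / 3.26 = 371.2 pc
5 log₁₀(d/10 pc) = 5 log₁₀(371.2) − 5 = 7.848
M = m − 5 log₁₀(d/10) − A = 20.6 − 7.848 − 0.4 = 12.352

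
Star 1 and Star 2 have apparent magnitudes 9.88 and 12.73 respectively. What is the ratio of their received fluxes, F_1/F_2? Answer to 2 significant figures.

F_1/F_2 ≈ 14

Magnitude difference = -2.85
Flux ratio = 10^(−0.4 Δm) = 10^(−0.4 × -2.85) = 10^1.140 = 13.80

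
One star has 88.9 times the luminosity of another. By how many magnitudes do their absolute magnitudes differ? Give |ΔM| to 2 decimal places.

Pogson: ΔM = −2.5 log₁₀(ratio) = −2.5 log₁₀(88.9) = −2.5 × 1.9489 = -4.872

|ΔM| ≈ 4.87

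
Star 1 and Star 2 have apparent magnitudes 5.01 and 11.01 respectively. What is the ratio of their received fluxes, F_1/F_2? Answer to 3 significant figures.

Δm = 5.01 − (11.01) = -6.00
Flux ratio = 10^(−0.4 Δm) = 10^(−0.4 × -6.00) = 10^2.400 = 251.2

F_1/F_2 ≈ 251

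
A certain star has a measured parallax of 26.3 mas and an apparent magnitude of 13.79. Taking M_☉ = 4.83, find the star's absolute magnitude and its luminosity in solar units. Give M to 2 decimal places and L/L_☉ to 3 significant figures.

M ≈ 10.89; L/L_☉ ≈ 3.77×10^-3

d = 1/p = 1000/26.3 mas = 38.02 pc
M = m − 5 log₁₀ d + 5 = 13.79 − 5·1.5800 + 5 = 10.890
M − M_☉ = 10.890 − 4.83 = 6.060
L/L_☉ = 10^(−0.4 × 6.060) = 3.768×10^-3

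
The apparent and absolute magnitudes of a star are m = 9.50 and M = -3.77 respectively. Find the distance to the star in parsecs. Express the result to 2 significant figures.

μ = m − M = 13.270
m − M = 5 log₁₀ d − 5
log₁₀ d = (m − M)/5 + 1 = 3.6540
d = 10^3.6540 = 4508 pc

d ≈ 4500 pc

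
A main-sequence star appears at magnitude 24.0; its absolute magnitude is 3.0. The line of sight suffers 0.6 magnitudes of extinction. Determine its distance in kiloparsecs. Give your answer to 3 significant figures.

d ≈ 120 kpc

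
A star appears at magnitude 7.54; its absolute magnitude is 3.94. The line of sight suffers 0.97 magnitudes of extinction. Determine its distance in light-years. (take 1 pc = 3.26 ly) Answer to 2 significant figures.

d ≈ 110 ly

m − M = 5 log₁₀(d/10 pc) + A  ⇒  7.54 − (3.94) − 0.97 = 5 log₁₀(d/10)
2.630 = 5 log₁₀(d/10)
log₁₀ d = (m − M − A)/5 + 1 = 1.5260
d = 10^1.5260 = 33.57 pc
= 109.5 ly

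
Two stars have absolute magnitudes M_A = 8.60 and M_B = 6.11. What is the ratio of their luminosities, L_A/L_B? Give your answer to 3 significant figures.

L_A/L_B ≈ 0.101

ΔM = M_A − M_B = 2.49
L_A/L_B = 10^(−0.4 ΔM) = 10^-0.996 = 0.1009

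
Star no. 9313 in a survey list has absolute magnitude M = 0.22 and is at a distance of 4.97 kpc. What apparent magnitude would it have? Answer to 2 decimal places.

m ≈ 13.70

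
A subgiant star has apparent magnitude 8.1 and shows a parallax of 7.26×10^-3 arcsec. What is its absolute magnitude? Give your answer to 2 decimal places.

M ≈ 2.40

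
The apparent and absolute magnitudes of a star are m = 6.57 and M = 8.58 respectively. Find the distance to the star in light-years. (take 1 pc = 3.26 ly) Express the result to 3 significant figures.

Distance modulus: m − M = 6.57 − (8.58) = -2.010
m − M = 5 log₁₀ d − 5
log₁₀ d = (m − M)/5 + 1 = 0.5980
d = 10^0.5980 = 3.963 pc
= 12.92 ly

d ≈ 12.9 ly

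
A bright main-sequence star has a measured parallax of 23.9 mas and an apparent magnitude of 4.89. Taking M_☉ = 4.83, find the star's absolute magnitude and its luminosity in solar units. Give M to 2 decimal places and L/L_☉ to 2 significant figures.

M ≈ 1.78; L/L_☉ ≈ 17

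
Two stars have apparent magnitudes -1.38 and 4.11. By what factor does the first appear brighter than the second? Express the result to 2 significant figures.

160

Δm = -1.38 − (4.11) = -5.49
Flux ratio = 10^(−0.4 Δm) = 10^(−0.4 × -5.49) = 10^2.196 = 157.0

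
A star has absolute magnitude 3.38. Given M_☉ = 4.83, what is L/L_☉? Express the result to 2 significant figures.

L/L_☉ ≈ 3.8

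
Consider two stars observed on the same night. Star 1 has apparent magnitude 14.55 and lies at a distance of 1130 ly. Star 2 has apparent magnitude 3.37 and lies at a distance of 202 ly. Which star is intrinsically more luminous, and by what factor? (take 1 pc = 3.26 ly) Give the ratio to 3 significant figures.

Star 2 is more luminous, by a factor of 947.

Star 1: d = 1130 ly / 3.26 = 346.6 pc
Star 1: M = m − 5 log₁₀ d + 5 = 14.55 − 5·2.5399 + 5 = 6.851
Star 2: d = 202 ly / 3.26 = 61.96 pc
Star 2: M = m − 5 log₁₀ d + 5 = 3.37 − 5·1.7921 + 5 = -0.591
ΔM = M_1 − M_2 = 6.851 − (-0.591) = 7.441; smaller M is more luminous → Star 2.
L ratio = 10^(0.4 |ΔM|) = 10^2.977 = 947.4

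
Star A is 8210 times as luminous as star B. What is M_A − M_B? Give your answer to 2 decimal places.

Pogson: ΔM = −2.5 log₁₀(ratio) = −2.5 log₁₀(8210) = −2.5 × 3.9143 = -9.786
Star A is brighter, so it has the smaller magnitude: the difference is negative.

M_A − M_B ≈ -9.79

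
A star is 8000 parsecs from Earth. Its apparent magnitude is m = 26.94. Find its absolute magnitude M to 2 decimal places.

M ≈ 12.42

5 log₁₀(d/10 pc) = 5 log₁₀(8000) − 5 = 14.515
M = m − 5 log₁₀(d/10) = 26.94 − 14.515 = 12.425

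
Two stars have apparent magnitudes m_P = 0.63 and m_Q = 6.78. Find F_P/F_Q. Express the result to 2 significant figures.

F_P/F_Q ≈ 290

Δm = 0.63 − (6.78) = -6.15
Flux ratio = 10^(−0.4 Δm) = 10^(−0.4 × -6.15) = 10^2.460 = 288.4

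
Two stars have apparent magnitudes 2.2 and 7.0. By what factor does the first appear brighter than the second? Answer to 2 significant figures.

83

Δm = 2.2 − (7.0) = -4.8
Flux ratio = 10^(−0.4 Δm) = 10^(−0.4 × -4.8) = 10^1.920 = 83.18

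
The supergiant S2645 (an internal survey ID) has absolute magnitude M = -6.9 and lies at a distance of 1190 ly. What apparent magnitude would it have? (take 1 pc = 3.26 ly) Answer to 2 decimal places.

m ≈ 0.91

d = 1190 ly / 3.26 = 365.0 pc
m = M + 5 log₁₀ d − 5 = -6.9 + 5·2.5623 − 5 = 0.912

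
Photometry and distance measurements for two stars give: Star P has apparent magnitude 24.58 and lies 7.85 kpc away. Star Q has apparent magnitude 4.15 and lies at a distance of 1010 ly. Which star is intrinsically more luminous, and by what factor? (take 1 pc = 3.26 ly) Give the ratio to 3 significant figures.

Star Q is more luminous, by a factor of 231000.

Star P: d = 7.85 kpc = 7850 pc
Star P: M = m − 5 log₁₀ d + 5 = 24.58 − 5·3.8949 + 5 = 10.106
Star Q: d = 1010 ly / 3.26 = 309.8 pc
Star Q: M = m − 5 log₁₀ d + 5 = 4.15 − 5·2.4911 + 5 = -3.306
ΔM = M_P − M_Q = 10.106 − (-3.306) = 13.411; smaller M is more luminous → Star Q.
L ratio = 10^(0.4 |ΔM|) = 10^5.364 = 231500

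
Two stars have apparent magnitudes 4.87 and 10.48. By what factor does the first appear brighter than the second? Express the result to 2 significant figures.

Δm = 4.87 − (10.48) = -5.61
Flux ratio = 10^(−0.4 Δm) = 10^(−0.4 × -5.61) = 10^2.244 = 175.4

180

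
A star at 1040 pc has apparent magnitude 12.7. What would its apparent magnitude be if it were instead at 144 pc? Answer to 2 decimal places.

Flux ∝ 1/d², so Δm = 5 log₁₀(d₂/d₁) = 5 log₁₀(144/1040) = -4.293
m₂ = m₁ + Δm = 12.7 + (-4.293) = 8.407

m ≈ 8.41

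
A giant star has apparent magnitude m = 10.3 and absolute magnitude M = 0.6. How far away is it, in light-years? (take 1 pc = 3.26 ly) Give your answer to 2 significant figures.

Distance modulus: m − M = 10.3 − (0.6) = 9.700
m − M = 5 log₁₀ d − 5
log₁₀ d = (m − M)/5 + 1 = 2.9400
d = 10^2.9400 = 871.0 pc
= 2839 ly

d ≈ 2800 ly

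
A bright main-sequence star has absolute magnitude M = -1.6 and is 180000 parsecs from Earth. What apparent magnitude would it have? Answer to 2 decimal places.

m ≈ 19.68

m = M + 5 log₁₀ d − 5 = -1.6 + 5·5.2553 − 5 = 19.676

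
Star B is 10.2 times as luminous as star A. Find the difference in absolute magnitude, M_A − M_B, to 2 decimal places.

Pogson: ΔM = −2.5 log₁₀(ratio) = −2.5 log₁₀(10.2) = −2.5 × 1.0086 = -2.522
Star B is brighter so has the smaller magnitude: M_A − M_B is positive.

M_A − M_B ≈ 2.52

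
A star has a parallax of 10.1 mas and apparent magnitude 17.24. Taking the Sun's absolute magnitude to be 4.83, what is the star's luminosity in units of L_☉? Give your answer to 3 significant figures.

d = 1/p = 1000/10.1 mas = 99.01 pc
M = m − 5 log₁₀ d + 5 = 17.24 − 5·1.9957 + 5 = 12.262
M − M_☉ = 12.262 − 4.83 = 7.432
L/L_☉ = 10^(−0.4 × 7.432) = 1.065×10^-3

L/L_☉ ≈ 1.07×10^-3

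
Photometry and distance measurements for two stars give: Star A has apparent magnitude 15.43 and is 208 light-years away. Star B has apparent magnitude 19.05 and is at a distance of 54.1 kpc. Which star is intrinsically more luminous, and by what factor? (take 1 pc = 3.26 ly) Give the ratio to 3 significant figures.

Star B is more luminous, by a factor of 25600.

Star A: d = 208 ly / 3.26 = 63.80 pc
Star A: M = m − 5 log₁₀ d + 5 = 15.43 − 5·1.8048 + 5 = 11.406
Star B: d = 54.1 kpc = 54100 pc
Star B: M = m − 5 log₁₀ d + 5 = 19.05 − 5·4.7332 + 5 = 0.384
ΔM = M_A − M_B = 11.406 − (0.384) = 11.022; smaller M is more luminous → Star B.
L ratio = 10^(0.4 |ΔM|) = 10^4.409 = 25630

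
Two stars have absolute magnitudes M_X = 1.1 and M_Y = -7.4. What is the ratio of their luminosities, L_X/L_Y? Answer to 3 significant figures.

L_X/L_Y ≈ 3.98×10^-4

ΔM = M_X − M_Y = 8.5
L_X/L_Y = 10^(−0.4 ΔM) = 10^-3.400 = 3.981×10^-4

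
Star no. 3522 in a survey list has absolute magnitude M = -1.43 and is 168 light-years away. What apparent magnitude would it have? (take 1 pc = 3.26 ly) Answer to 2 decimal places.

m ≈ 2.13

d = 168 ly / 3.26 = 51.53 pc
m = M + 5 log₁₀ d − 5 = -1.43 + 5·1.7121 − 5 = 2.130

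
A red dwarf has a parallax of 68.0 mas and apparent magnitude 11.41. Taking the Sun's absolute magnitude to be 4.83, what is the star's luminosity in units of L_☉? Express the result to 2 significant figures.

d = 1/p = 1000/68.0 mas = 14.71 pc
M = m − 5 log₁₀ d + 5 = 11.41 − 5·1.1675 + 5 = 10.573
M − M_☉ = 10.573 − 4.83 = 5.743
L/L_☉ = 10^(−0.4 × 5.743) = 5.046×10^-3

L/L_☉ ≈ 5.0×10^-3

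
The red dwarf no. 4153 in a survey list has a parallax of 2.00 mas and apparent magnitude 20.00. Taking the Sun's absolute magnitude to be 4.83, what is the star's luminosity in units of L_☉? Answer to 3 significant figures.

L/L_☉ ≈ 2.14×10^-3

d = 1/p = 1000/2.00 mas = 500.0 pc
M = m − 5 log₁₀ d + 5 = 20.00 − 5·2.6990 + 5 = 11.505
M − M_☉ = 11.505 − 4.83 = 6.675
L/L_☉ = 10^(−0.4 × 6.675) = 2.138×10^-3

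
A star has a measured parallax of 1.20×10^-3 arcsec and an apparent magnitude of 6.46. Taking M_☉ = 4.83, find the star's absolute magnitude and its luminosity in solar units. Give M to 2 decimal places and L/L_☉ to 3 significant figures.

d = 1/p = 1/1.20×10^-3″ = 833.3 pc
M = m − 5 log₁₀ d + 5 = 6.46 − 5·2.9208 + 5 = -3.144
M − M_☉ = -3.144 − 4.83 = -7.974
L/L_☉ = 10^(−0.4 × -7.974) = 1548

M ≈ -3.14; L/L_☉ ≈ 1550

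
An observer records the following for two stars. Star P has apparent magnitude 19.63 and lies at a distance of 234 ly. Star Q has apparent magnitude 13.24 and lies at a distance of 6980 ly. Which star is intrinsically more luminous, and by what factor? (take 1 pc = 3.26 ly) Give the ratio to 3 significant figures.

Star P: d = 234 ly / 3.26 = 71.78 pc
Star P: M = m − 5 log₁₀ d + 5 = 19.63 − 5·1.8560 + 5 = 15.350
Star Q: d = 6980 ly / 3.26 = 2141 pc
Star Q: M = m − 5 log₁₀ d + 5 = 13.24 − 5·3.3306 + 5 = 1.587
ΔM = M_P − M_Q = 15.350 − (1.587) = 13.763; smaller M is more luminous → Star Q.
L ratio = 10^(0.4 |ΔM|) = 10^5.505 = 320100

Star Q is more luminous, by a factor of 320000.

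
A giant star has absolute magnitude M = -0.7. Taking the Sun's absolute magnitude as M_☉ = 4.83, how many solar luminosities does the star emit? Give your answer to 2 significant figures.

M − M_☉ = -0.7 − 4.83 = -5.530
L/L_☉ = 10^(−0.4 (M − M_☉)) = 10^2.212 = 162.9

L/L_☉ ≈ 160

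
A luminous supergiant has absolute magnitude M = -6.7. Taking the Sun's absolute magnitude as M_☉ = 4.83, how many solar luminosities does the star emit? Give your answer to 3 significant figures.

M − M_☉ = -6.7 − 4.83 = -11.530
L/L_☉ = 10^(−0.4 (M − M_☉)) = 10^4.612 = 40930

L/L_☉ ≈ 40900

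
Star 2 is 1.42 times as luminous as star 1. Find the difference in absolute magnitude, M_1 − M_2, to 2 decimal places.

M_1 − M_2 ≈ 0.38

Pogson: ΔM = −2.5 log₁₀(ratio) = −2.5 log₁₀(1.42) = −2.5 × 0.1523 = -0.381
Star 2 is brighter so has the smaller magnitude: M_1 − M_2 is positive.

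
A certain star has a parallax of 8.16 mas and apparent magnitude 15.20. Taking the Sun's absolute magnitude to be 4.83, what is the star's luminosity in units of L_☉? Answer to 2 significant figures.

d = 1/p = 1000/8.16 mas = 122.5 pc
M = m − 5 log₁₀ d + 5 = 15.20 − 5·2.0883 + 5 = 9.758
M − M_☉ = 9.758 − 4.83 = 4.928
L/L_☉ = 10^(−0.4 × 4.928) = 0.01068

L/L_☉ ≈ 0.011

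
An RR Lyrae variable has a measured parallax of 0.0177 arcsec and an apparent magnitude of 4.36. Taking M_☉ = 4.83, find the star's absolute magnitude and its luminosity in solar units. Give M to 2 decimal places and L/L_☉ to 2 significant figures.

d = 1/p = 1/0.0177″ = 56.50 pc
M = m − 5 log₁₀ d + 5 = 4.36 − 5·1.7520 + 5 = 0.600
M − M_☉ = 0.600 − 4.83 = -4.230
L/L_☉ = 10^(−0.4 × -4.230) = 49.21

M ≈ 0.60; L/L_☉ ≈ 49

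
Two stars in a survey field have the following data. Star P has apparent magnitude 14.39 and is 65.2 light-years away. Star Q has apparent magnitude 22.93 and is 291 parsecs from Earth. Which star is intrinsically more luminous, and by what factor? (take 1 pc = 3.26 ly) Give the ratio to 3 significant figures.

Star P: d = 65.2 ly / 3.26 = 20.00 pc
Star P: M = m − 5 log₁₀ d + 5 = 14.39 − 5·1.3010 + 5 = 12.885
Star Q: M = m − 5 log₁₀ d + 5 = 22.93 − 5·2.4639 + 5 = 15.611
ΔM = M_P − M_Q = 12.885 − (15.611) = -2.726; smaller M is more luminous → Star P.
L ratio = 10^(0.4 |ΔM|) = 10^1.090 = 12.31

Star P is more luminous, by a factor of 12.3.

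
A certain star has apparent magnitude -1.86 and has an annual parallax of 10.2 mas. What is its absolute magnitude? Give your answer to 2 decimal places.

p = 10.2 mas = 0.0102″ → d = 1/p = 98.04 pc
5 log₁₀(d/10 pc) = 5 log₁₀(98.04) − 5 = 4.957
M = m − 5 log₁₀(d/10) = -1.86 − 4.957 = -6.817

M ≈ -6.82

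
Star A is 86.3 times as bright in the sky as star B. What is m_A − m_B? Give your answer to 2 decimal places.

m_A − m_B ≈ -4.84

Pogson: Δm = −2.5 log₁₀(ratio) = −2.5 log₁₀(86.3) = −2.5 × 1.9360 = -4.840
Star A is brighter, so it has the smaller magnitude: the difference is negative.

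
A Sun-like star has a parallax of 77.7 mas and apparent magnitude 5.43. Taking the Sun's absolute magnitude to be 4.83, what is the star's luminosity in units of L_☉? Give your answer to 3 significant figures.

d = 1/p = 1000/77.7 mas = 12.87 pc
M = m − 5 log₁₀ d + 5 = 5.43 − 5·1.1096 + 5 = 4.882
M − M_☉ = 4.882 − 4.83 = 0.052
L/L_☉ = 10^(−0.4 × 0.052) = 0.9531

L/L_☉ ≈ 0.953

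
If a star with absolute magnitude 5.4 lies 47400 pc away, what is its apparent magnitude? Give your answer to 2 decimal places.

m = M + 5 log₁₀ d − 5 = 5.4 + 5·4.6758 − 5 = 23.779

m ≈ 23.78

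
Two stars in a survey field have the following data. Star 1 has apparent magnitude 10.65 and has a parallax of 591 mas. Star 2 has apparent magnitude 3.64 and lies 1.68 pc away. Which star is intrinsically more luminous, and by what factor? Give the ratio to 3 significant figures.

Star 2 is more luminous, by a factor of 628.

Star 1: p = 591 mas = 0.591″ → d = 1/p = 1.692 pc
Star 1: M = m − 5 log₁₀ d + 5 = 10.65 − 5·0.2284 + 5 = 14.508
Star 2: M = m − 5 log₁₀ d + 5 = 3.64 − 5·0.2253 + 5 = 7.513
ΔM = M_1 − M_2 = 14.508 − (7.513) = 6.994; smaller M is more luminous → Star 2.
L ratio = 10^(0.4 |ΔM|) = 10^2.798 = 627.8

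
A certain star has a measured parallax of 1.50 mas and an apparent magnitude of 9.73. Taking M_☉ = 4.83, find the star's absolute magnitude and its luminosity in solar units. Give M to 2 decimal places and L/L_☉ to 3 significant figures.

d = 1/p = 1000/1.50 mas = 666.7 pc
M = m − 5 log₁₀ d + 5 = 9.73 − 5·2.8239 + 5 = 0.610
M − M_☉ = 0.610 − 4.83 = -4.220
L/L_☉ = 10^(−0.4 × -4.220) = 48.73

M ≈ 0.61; L/L_☉ ≈ 48.7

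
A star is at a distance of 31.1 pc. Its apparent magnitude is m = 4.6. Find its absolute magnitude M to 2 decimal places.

M ≈ 2.14

5 log₁₀(d/10 pc) = 5 log₁₀(31.10) − 5 = 2.464
M = m − 5 log₁₀(d/10) = 4.6 − 2.464 = 2.136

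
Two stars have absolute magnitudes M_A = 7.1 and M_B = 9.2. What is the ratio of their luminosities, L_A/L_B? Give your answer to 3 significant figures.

L_A/L_B ≈ 6.92

ΔM = M_A − M_B = -2.1
L_A/L_B = 10^(−0.4 ΔM) = 10^0.840 = 6.918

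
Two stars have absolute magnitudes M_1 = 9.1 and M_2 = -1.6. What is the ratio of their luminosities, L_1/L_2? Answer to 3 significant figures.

L_1/L_2 ≈ 5.25×10^-5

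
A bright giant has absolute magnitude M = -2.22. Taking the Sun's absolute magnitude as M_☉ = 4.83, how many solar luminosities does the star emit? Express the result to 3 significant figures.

L/L_☉ ≈ 661

M − M_☉ = -2.22 − 4.83 = -7.050
L/L_☉ = 10^(−0.4 (M − M_☉)) = 10^2.820 = 660.7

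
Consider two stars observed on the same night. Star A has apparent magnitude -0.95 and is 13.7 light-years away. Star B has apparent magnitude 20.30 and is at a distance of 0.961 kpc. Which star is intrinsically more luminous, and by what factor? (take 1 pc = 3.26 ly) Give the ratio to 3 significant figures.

Star A is more luminous, by a factor of 6050.

Star A: d = 13.7 ly / 3.26 = 4.202 pc
Star A: M = m − 5 log₁₀ d + 5 = -0.95 − 5·0.6235 + 5 = 0.932
Star B: d = 0.961 kpc = 961.0 pc
Star B: M = m − 5 log₁₀ d + 5 = 20.30 − 5·2.9827 + 5 = 10.386
ΔM = M_A − M_B = 0.932 − (10.386) = -9.454; smaller M is more luminous → Star A.
L ratio = 10^(0.4 |ΔM|) = 10^3.782 = 6047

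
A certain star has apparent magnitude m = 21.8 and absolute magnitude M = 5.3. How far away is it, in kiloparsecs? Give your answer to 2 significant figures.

μ = m − M = 16.500
m − M = 5 log₁₀ d − 5
log₁₀ d = (m − M)/5 + 1 = 4.3000
d = 10^4.3000 = 19950 pc
= 19.95 kpc

d ≈ 20 kpc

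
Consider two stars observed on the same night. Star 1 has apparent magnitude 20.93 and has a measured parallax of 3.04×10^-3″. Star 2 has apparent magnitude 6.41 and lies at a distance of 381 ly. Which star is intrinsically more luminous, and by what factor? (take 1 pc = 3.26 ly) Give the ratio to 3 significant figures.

Star 2 is more luminous, by a factor of 81100.

Star 1: d = 1/p = 1/3.04×10^-3″ = 328.9 pc
Star 1: M = m − 5 log₁₀ d + 5 = 20.93 − 5·2.5171 + 5 = 13.344
Star 2: d = 381 ly / 3.26 = 116.9 pc
Star 2: M = m − 5 log₁₀ d + 5 = 6.41 − 5·2.0677 + 5 = 1.071
ΔM = M_1 − M_2 = 13.344 − (1.071) = 12.273; smaller M is more luminous → Star 2.
L ratio = 10^(0.4 |ΔM|) = 10^4.909 = 81130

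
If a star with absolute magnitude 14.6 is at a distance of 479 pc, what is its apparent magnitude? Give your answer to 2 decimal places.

m ≈ 23.00

m = M + 5 log₁₀ d − 5 = 14.6 + 5·2.6803 − 5 = 23.002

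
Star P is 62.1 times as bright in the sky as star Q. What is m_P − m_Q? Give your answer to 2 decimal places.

m_P − m_Q ≈ -4.48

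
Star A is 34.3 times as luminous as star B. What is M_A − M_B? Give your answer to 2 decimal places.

M_A − M_B ≈ -3.84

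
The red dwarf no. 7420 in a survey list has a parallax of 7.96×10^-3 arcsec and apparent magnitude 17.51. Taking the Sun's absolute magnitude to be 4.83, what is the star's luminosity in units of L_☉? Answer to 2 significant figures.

d = 1/p = 1/7.96×10^-3″ = 125.6 pc
M = m − 5 log₁₀ d + 5 = 17.51 − 5·2.0991 + 5 = 12.015
M − M_☉ = 12.015 − 4.83 = 7.185
L/L_☉ = 10^(−0.4 × 7.185) = 1.337×10^-3

L/L_☉ ≈ 1.3×10^-3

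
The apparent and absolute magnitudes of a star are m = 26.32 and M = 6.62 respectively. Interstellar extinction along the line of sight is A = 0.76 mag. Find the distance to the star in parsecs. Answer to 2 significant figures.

d ≈ 61000 pc

m − M = 5 log₁₀(d/10 pc) + A  ⇒  26.32 − (6.62) − 0.76 = 5 log₁₀(d/10)
18.940 = 5 log₁₀(d/10)
log₁₀ d = (m − M − A)/5 + 1 = 4.7880
d = 10^4.7880 = 61380 pc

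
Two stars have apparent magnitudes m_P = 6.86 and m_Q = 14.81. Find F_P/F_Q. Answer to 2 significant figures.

F_P/F_Q ≈ 1500

Magnitude difference = -7.95
Flux ratio = 10^(−0.4 Δm) = 10^(−0.4 × -7.95) = 10^3.180 = 1514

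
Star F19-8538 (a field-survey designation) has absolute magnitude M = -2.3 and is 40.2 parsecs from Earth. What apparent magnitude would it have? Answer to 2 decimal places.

m ≈ 0.72

m = M + 5 log₁₀ d − 5 = -2.3 + 5·1.6042 − 5 = 0.721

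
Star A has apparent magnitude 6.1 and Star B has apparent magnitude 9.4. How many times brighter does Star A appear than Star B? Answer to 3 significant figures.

Magnitude difference = -3.3
Flux ratio = 10^(−0.4 Δm) = 10^(−0.4 × -3.3) = 10^1.320 = 20.89

20.9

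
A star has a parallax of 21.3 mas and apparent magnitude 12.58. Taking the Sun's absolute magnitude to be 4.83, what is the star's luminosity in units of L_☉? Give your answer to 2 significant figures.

L/L_☉ ≈ 0.018

d = 1/p = 1000/21.3 mas = 46.95 pc
M = m − 5 log₁₀ d + 5 = 12.58 − 5·1.6716 + 5 = 9.222
M − M_☉ = 9.222 − 4.83 = 4.392
L/L_☉ = 10^(−0.4 × 4.392) = 0.01751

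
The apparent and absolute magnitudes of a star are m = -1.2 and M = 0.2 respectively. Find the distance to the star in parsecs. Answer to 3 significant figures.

μ = m − M = -1.400
m − M = 5 log₁₀ d − 5
log₁₀ d = (m − M)/5 + 1 = 0.7200
d = 10^0.7200 = 5.248 pc

d ≈ 5.25 pc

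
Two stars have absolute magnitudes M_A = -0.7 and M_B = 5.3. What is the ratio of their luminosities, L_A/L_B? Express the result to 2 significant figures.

L_A/L_B ≈ 250

ΔM = M_A − M_B = -6.0
L_A/L_B = 10^(−0.4 ΔM) = 10^2.400 = 251.2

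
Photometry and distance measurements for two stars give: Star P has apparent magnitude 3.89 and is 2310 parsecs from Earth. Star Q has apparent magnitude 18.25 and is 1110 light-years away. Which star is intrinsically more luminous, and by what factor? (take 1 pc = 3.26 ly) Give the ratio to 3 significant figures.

Star P is more luminous, by a factor of 2.55×10^7.

Star P: M = m − 5 log₁₀ d + 5 = 3.89 − 5·3.3636 + 5 = -7.928
Star Q: d = 1110 ly / 3.26 = 340.5 pc
Star Q: M = m − 5 log₁₀ d + 5 = 18.25 − 5·2.5321 + 5 = 10.589
ΔM = M_P − M_Q = -7.928 − (10.589) = -18.518; smaller M is more luminous → Star P.
L ratio = 10^(0.4 |ΔM|) = 10^7.407 = 2.553×10^7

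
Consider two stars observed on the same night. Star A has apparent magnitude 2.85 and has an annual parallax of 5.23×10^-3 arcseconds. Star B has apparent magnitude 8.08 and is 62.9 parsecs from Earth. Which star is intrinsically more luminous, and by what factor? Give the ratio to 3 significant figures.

Star A is more luminous, by a factor of 1140.

Star A: d = 1/p = 1/5.23×10^-3″ = 191.2 pc
Star A: M = m − 5 log₁₀ d + 5 = 2.85 − 5·2.2815 + 5 = -3.557
Star B: M = m − 5 log₁₀ d + 5 = 8.08 − 5·1.7987 + 5 = 4.087
ΔM = M_A − M_B = -3.557 − (4.087) = -7.644; smaller M is more luminous → Star A.
L ratio = 10^(0.4 |ΔM|) = 10^3.058 = 1142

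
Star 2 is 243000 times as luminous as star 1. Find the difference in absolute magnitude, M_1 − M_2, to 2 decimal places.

M_1 − M_2 ≈ 13.46

Pogson: ΔM = −2.5 log₁₀(ratio) = −2.5 log₁₀(243000) = −2.5 × 5.3856 = -13.464
Star 2 is brighter so has the smaller magnitude: M_1 − M_2 is positive.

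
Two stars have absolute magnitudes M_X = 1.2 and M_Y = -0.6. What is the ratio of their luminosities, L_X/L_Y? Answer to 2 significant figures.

ΔM = M_X − M_Y = 1.8
L_X/L_Y = 10^(−0.4 ΔM) = 10^-0.720 = 0.1905

L_X/L_Y ≈ 0.19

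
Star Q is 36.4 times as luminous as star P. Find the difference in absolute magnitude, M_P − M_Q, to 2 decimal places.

M_P − M_Q ≈ 3.90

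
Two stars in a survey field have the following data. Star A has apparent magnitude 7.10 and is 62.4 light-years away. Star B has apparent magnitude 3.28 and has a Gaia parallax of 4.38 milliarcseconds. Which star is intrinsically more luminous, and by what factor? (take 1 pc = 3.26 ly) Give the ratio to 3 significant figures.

Star B is more luminous, by a factor of 4800.

Star A: d = 62.4 ly / 3.26 = 19.14 pc
Star A: M = m − 5 log₁₀ d + 5 = 7.10 − 5·1.2820 + 5 = 5.690
Star B: p = 4.38 mas = 4.38×10^-3″ → d = 1/p = 228.3 pc
Star B: M = m − 5 log₁₀ d + 5 = 3.28 − 5·2.3585 + 5 = -3.513
ΔM = M_A − M_B = 5.690 − (-3.513) = 9.203; smaller M is more luminous → Star B.
L ratio = 10^(0.4 |ΔM|) = 10^3.681 = 4799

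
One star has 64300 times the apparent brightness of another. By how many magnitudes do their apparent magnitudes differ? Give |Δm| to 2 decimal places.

|Δm| ≈ 12.02

Pogson: Δm = −2.5 log₁₀(ratio) = −2.5 log₁₀(64300) = −2.5 × 4.8082 = -12.021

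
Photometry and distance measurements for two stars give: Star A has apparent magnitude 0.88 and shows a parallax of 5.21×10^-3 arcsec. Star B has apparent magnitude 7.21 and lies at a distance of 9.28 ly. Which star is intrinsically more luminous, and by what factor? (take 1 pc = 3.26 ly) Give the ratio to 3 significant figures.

Star A: d = 1/p = 1/5.21×10^-3″ = 191.9 pc
Star A: M = m − 5 log₁₀ d + 5 = 0.88 − 5·2.2832 + 5 = -5.536
Star B: d = 9.28 ly / 3.26 = 2.847 pc
Star B: M = m − 5 log₁₀ d + 5 = 7.21 − 5·0.4543 + 5 = 9.938
ΔM = M_A − M_B = -5.536 − (9.938) = -15.474; smaller M is more luminous → Star A.
L ratio = 10^(0.4 |ΔM|) = 10^6.190 = 1.548×10^6

Star A is more luminous, by a factor of 1.55×10^6.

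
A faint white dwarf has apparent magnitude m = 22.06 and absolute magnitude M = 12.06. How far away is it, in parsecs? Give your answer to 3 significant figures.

d ≈ 1000 pc

μ = m − M = 10.000
m − M = 5 log₁₀ d − 5
log₁₀ d = (m − M)/5 + 1 = 3.0000
d = 10^3.0000 = 1000 pc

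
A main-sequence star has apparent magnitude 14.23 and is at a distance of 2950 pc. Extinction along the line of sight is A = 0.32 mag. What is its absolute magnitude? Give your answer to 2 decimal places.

M ≈ 1.56

5 log₁₀(d/10 pc) = 5 log₁₀(2950) − 5 = 12.349
M = m − 5 log₁₀(d/10) − A = 14.23 − 12.349 − 0.32 = 1.561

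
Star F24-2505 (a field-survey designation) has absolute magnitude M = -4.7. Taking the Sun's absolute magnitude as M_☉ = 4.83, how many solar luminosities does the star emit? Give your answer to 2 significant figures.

L/L_☉ ≈ 6500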